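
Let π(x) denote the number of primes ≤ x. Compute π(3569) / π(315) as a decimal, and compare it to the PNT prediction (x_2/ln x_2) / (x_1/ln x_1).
π(3569)/π(315) = 499/65 ≈ 7.6769;  PNT prediction ≈ 7.9679.

π(315) = 65 and π(3569) = 499, so π(3569)/π(315) ≈ 7.6769. The PNT-predicted ratio is (3569/ln(3569)) / (315/ln(315)) ≈ 7.9679. The two agree to within a few percent, as expected.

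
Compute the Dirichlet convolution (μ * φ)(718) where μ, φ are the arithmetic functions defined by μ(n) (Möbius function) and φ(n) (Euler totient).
(μ * φ)(718) = 0

Divisors of 718: [1, 2, 359, 718]. For each d | 718:
  d = 1: μ(1) · φ(718/1) = 1 · 358 = 358
  d = 2: μ(2) · φ(718/2) = -1 · 358 = -358
  d = 359: μ(359) · φ(718/359) = -1 · 1 = -1
  d = 718: μ(718) · φ(718/718) = 1 · 1 = 1
Summing: (μ * φ)(718) = 358 + -358 + -1 + 1 = 0.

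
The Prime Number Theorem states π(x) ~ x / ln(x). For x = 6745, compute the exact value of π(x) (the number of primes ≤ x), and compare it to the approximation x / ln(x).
π(6745) = 869;  x/ln(x) ≈ 765.04;  relative error ≈ 11.96%.

Directly count primes up to 6745: π(6745) = 869. The PNT approximation gives 6745/ln(6745) ≈ 6745/8.81656 ≈ 765.04. Relative error (π(x) − x/ln(x)) / π(x) ≈ 11.96%; the approximation is known to undercount slightly (Li(x) is a better estimate).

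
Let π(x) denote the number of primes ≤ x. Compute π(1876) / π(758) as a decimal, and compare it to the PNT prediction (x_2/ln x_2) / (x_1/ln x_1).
π(1876)/π(758) = 287/134 ≈ 2.1418;  PNT prediction ≈ 2.1774.

π(758) = 134 and π(1876) = 287, so π(1876)/π(758) ≈ 2.1418. The PNT-predicted ratio is (1876/ln(1876)) / (758/ln(758)) ≈ 2.1774. The two agree to within a few percent, as expected.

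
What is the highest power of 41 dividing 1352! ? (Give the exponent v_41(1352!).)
v_41(1352!) = 32

Legendre's formula: v_p(n!) = Σ_{k ≥ 1} ⌊n / p^k⌋. For p = 41, n = 1352, the terms are:
  ⌊1352/41^1⌋ = ⌊1352/41⌋ = 32
(the next term ⌊1352/41^2⌋ = 0, terminating the sum). Summing: v_41(1352!) = 32 = 32.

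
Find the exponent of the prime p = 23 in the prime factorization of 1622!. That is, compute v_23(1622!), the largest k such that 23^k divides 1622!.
v_23(1622!) = 73

Legendre's formula: v_p(n!) = Σ_{k ≥ 1} ⌊n / p^k⌋. For p = 23, n = 1622, the terms are:
  ⌊1622/23^1⌋ = ⌊1622/23⌋ = 70
  ⌊1622/23^2⌋ = ⌊1622/529⌋ = 3
(the next term ⌊1622/23^3⌋ = 0, terminating the sum). Summing: v_23(1622!) = 70 + 3 = 73.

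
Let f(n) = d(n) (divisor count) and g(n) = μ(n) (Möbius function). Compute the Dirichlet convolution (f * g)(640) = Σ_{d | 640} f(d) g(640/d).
(d * μ)(640) = 1

Divisors of 640: [1, 2, 4, 5, 8, 10, 16, 20, 32, 40, 64, 80, 128, 160, 320, 640]. For each d | 640:
  d = 1: d(1) · μ(640/1) = 1 · 0 = 0
  d = 2: d(2) · μ(640/2) = 2 · 0 = 0
  d = 4: d(4) · μ(640/4) = 3 · 0 = 0
  d = 5: d(5) · μ(640/5) = 2 · 0 = 0
  d = 8: d(8) · μ(640/8) = 4 · 0 = 0
  d = 10: d(10) · μ(640/10) = 4 · 0 = 0
  d = 16: d(16) · μ(640/16) = 5 · 0 = 0
  d = 20: d(20) · μ(640/20) = 6 · 0 = 0
  d = 32: d(32) · μ(640/32) = 6 · 0 = 0
  d = 40: d(40) · μ(640/40) = 8 · 0 = 0
  d = 64: d(64) · μ(640/64) = 7 · 1 = 7
  d = 80: d(80) · μ(640/80) = 10 · 0 = 0
  d = 128: d(128) · μ(640/128) = 8 · -1 = -8
  d = 160: d(160) · μ(640/160) = 12 · 0 = 0
  d = 320: d(320) · μ(640/320) = 14 · -1 = -14
  d = 640: d(640) · μ(640/640) = 16 · 1 = 16
Summing: (d * μ)(640) = 0 + 0 + 0 + 0 + 0 + 0 + 0 + 0 + 0 + 0 + 7 + 0 + -8 + 0 + -14 + 16 = 1.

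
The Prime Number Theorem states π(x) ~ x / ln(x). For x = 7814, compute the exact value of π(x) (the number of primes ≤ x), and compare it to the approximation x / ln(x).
π(7814) = 987;  x/ln(x) ≈ 871.74;  relative error ≈ 11.68%.

Directly count primes up to 7814: π(7814) = 987. The PNT approximation gives 7814/ln(7814) ≈ 7814/8.96367 ≈ 871.74. Relative error (π(x) − x/ln(x)) / π(x) ≈ 11.68%; the approximation is known to undercount slightly (Li(x) is a better estimate).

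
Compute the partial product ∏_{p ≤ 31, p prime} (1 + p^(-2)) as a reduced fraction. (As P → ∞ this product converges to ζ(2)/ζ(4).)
∏ = 7292191856800000/4827887490090357

The primes p ≤ 31 are [2, 3, 5, 7, 11, 13, 17, 19, 23, 29, 31]. For each, (1 + 1/p^2) = (p^2 + 1)/p^2. Multiplying these fractions over p ∈ [2, 3, 5, 7, 11, 13, 17, 19, 23, 29, 31] gives 7292191856800000/4827887490090357. (In the limit P → ∞ this tends to ζ(2)/ζ(4).)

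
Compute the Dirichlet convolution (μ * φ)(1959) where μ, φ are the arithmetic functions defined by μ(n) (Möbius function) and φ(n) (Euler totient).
(μ * φ)(1959) = 651

Divisors of 1959: [1, 3, 653, 1959]. For each d | 1959:
  d = 1: μ(1) · φ(1959/1) = 1 · 1304 = 1304
  d = 3: μ(3) · φ(1959/3) = -1 · 652 = -652
  d = 653: μ(653) · φ(1959/653) = -1 · 2 = -2
  d = 1959: μ(1959) · φ(1959/1959) = 1 · 1 = 1
Summing: (μ * φ)(1959) = 1304 + -652 + -2 + 1 = 651.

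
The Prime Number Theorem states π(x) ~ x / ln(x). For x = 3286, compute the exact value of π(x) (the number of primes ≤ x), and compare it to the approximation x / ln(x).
π(3286) = 462;  x/ln(x) ≈ 405.81;  relative error ≈ 12.16%.

Directly count primes up to 3286: π(3286) = 462. The PNT approximation gives 3286/ln(3286) ≈ 3286/8.09743 ≈ 405.81. Relative error (π(x) − x/ln(x)) / π(x) ≈ 12.16%; the approximation is known to undercount slightly (Li(x) is a better estimate).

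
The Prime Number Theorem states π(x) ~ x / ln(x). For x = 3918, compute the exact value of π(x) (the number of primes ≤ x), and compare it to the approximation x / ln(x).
π(3918) = 542;  x/ln(x) ≈ 473.57;  relative error ≈ 12.63%.

Directly count primes up to 3918: π(3918) = 542. The PNT approximation gives 3918/ln(3918) ≈ 3918/8.27334 ≈ 473.57. Relative error (π(x) − x/ln(x)) / π(x) ≈ 12.63%; the approximation is known to undercount slightly (Li(x) is a better estimate).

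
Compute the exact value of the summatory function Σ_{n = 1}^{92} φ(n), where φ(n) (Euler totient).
Σ_{n ≤ 92} φ(n) = 2596

Compute φ(n) for each 1 ≤ n ≤ 92: φ(1) = 1, φ(2) = 1, φ(3) = 2, φ(4) = 2, φ(5) = 4, φ(6) = 2, φ(7) = 6, φ(8) = 4, φ(9) = 6, φ(10) = 4, φ(11) = 10, φ(12) = 4, φ(13) = 12, φ(14) = 6, φ(15) = 8, φ(16) = 8, φ(17) = 16, φ(18) = 6, φ(19) = 18, φ(20) = 8, φ(21) = 12, φ(22) = 10, φ(23) = 22, φ(24) = 8, φ(25) = 20, φ(26) = 12, φ(27) = 18, φ(28) = 12, φ(29) = 28, φ(30) = 8, φ(31) = 30, φ(32) = 16, φ(33) = 20, φ(34) = 16, φ(35) = 24, φ(36) = 12, φ(37) = 36, φ(38) = 18, φ(39) = 24, φ(40) = 16, φ(41) = 40, φ(42) = 12, φ(43) = 42, φ(44) = 20, φ(45) = 24, φ(46) = 22, φ(47) = 46, φ(48) = 16, φ(49) = 42, φ(50) = 20, φ(51) = 32, φ(52) = 24, φ(53) = 52, φ(54) = 18, φ(55) = 40, φ(56) = 24, φ(57) = 36, φ(58) = 28, φ(59) = 58, φ(60) = 16, φ(61) = 60, φ(62) = 30, φ(63) = 36, φ(64) = 32, φ(65) = 48, φ(66) = 20, φ(67) = 66, φ(68) = 32, φ(69) = 44, φ(70) = 24, φ(71) = 70, φ(72) = 24, φ(73) = 72, φ(74) = 36, φ(75) = 40, φ(76) = 36, φ(77) = 60, φ(78) = 24, φ(79) = 78, φ(80) = 32, φ(81) = 54, φ(82) = 40, φ(83) = 82, φ(84) = 24, φ(85) = 64, φ(86) = 42, φ(87) = 56, φ(88) = 40, φ(89) = 88, φ(90) = 24, φ(91) = 72, φ(92) = 44. Summing all 92 values: 2596. (Average order: Σ_{n ≤ x} φ(n) ~ (3/π²) x². For x = 92, (3/π²)·92² ≈ 2572.75.)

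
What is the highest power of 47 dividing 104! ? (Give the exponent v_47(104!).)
v_47(104!) = 2

Legendre's formula: v_p(n!) = Σ_{k ≥ 1} ⌊n / p^k⌋. For p = 47, n = 104, the terms are:
  ⌊104/47^1⌋ = ⌊104/47⌋ = 2
(the next term ⌊104/47^2⌋ = 0, terminating the sum). Summing: v_47(104!) = 2 = 2.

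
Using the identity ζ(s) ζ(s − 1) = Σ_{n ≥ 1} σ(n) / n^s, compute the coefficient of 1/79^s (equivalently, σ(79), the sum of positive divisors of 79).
σ(79) = 80

In the product (Σ m^0/m^s)(Σ k / k^s) = Σ (Σ_{d | n} d) / n^s, the coefficient of 1/n^s is σ(n) = Σ_{d | n} d. For n = 79, divisors are [1, 79]; summing: σ(79) = 80.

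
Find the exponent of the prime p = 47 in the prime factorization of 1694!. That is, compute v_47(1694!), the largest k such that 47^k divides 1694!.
v_47(1694!) = 36

Legendre's formula: v_p(n!) = Σ_{k ≥ 1} ⌊n / p^k⌋. For p = 47, n = 1694, the terms are:
  ⌊1694/47^1⌋ = ⌊1694/47⌋ = 36
(the next term ⌊1694/47^2⌋ = 0, terminating the sum). Summing: v_47(1694!) = 36 = 36.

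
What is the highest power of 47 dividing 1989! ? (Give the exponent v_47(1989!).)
v_47(1989!) = 42

Legendre's formula: v_p(n!) = Σ_{k ≥ 1} ⌊n / p^k⌋. For p = 47, n = 1989, the terms are:
  ⌊1989/47^1⌋ = ⌊1989/47⌋ = 42
(the next term ⌊1989/47^2⌋ = 0, terminating the sum). Summing: v_47(1989!) = 42 = 42.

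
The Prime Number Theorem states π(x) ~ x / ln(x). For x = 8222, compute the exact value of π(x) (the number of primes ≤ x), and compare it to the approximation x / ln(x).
π(8222) = 1031;  x/ln(x) ≈ 912.08;  relative error ≈ 11.53%.

Directly count primes up to 8222: π(8222) = 1031. The PNT approximation gives 8222/ln(8222) ≈ 8222/9.01457 ≈ 912.08. Relative error (π(x) − x/ln(x)) / π(x) ≈ 11.53%; the approximation is known to undercount slightly (Li(x) is a better estimate).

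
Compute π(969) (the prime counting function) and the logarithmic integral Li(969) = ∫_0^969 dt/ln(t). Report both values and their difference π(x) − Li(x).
π(969) = 163;  Li(969) ≈ 173.11;  π(x) − Li(x) ≈ -10.11.

Direct count of primes ≤ 969 gives π(969) = 163. Numerical evaluation of the logarithmic integral gives Li(969) ≈ 173.11. The difference π(x) − Li(x) ≈ -10.11 is typically negative for small/moderate x (Li(x) overestimates), though Littlewood's theorem shows this sign changes infinitely often.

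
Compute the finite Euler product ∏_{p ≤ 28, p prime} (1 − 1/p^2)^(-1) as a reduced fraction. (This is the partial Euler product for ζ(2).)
∏ = 718188003533/440301256704

The primes p ≤ 28 are [2, 3, 5, 7, 11, 13, 17, 19, 23]. For each prime, (1 − 1/p^2)^(-1) = p^2 / (p^2 − 1). The product is (1 − 1/2^2)^(-1), (1 − 1/3^2)^(-1), (1 − 1/5^2)^(-1), (1 − 1/7^2)^(-1), (1 − 1/11^2)^(-1), (1 − 1/13^2)^(-1), (1 − 1/17^2)^(-1), (1 − 1/19^2)^(-1), (1 − 1/23^2)^(-1) = ∏ p^2 / (p^2 − 1) = 718188003533/440301256704.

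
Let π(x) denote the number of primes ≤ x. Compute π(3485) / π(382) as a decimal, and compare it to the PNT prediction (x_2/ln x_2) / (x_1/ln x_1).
π(3485)/π(382) = 487/75 ≈ 6.4933;  PNT prediction ≈ 6.6502.

π(382) = 75 and π(3485) = 487, so π(3485)/π(382) ≈ 6.4933. The PNT-predicted ratio is (3485/ln(3485)) / (382/ln(382)) ≈ 6.6502. The two agree to within a few percent, as expected.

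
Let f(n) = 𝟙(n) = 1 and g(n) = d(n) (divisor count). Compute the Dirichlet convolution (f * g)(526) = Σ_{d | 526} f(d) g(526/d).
(𝟙 * d)(526) = 9

Divisors of 526: [1, 2, 263, 526]. For each d | 526:
  d = 1: 𝟙(1) · d(526/1) = 1 · 4 = 4
  d = 2: 𝟙(2) · d(526/2) = 1 · 2 = 2
  d = 263: 𝟙(263) · d(526/263) = 1 · 2 = 2
  d = 526: 𝟙(526) · d(526/526) = 1 · 1 = 1
Summing: (𝟙 * d)(526) = 4 + 2 + 2 + 1 = 9.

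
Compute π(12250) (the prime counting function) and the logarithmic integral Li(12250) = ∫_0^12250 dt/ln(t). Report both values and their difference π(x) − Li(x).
π(12250) = 1463;  Li(12250) ≈ 1487.69;  π(x) − Li(x) ≈ -24.69.

Direct count of primes ≤ 12250 gives π(12250) = 1463. Numerical evaluation of the logarithmic integral gives Li(12250) ≈ 1487.69. The difference π(x) − Li(x) ≈ -24.69 is typically negative for small/moderate x (Li(x) overestimates), though Littlewood's theorem shows this sign changes infinitely often.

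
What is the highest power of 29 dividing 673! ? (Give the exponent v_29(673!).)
v_29(673!) = 23

Legendre's formula: v_p(n!) = Σ_{k ≥ 1} ⌊n / p^k⌋. For p = 29, n = 673, the terms are:
  ⌊673/29^1⌋ = ⌊673/29⌋ = 23
(the next term ⌊673/29^2⌋ = 0, terminating the sum). Summing: v_29(673!) = 23 = 23.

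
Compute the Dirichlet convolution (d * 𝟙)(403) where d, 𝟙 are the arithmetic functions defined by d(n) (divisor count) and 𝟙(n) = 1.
(d * 𝟙)(403) = 9

Divisors of 403: [1, 13, 31, 403]. For each d | 403:
  d = 1: d(1) · 𝟙(403/1) = 1 · 1 = 1
  d = 13: d(13) · 𝟙(403/13) = 2 · 1 = 2
  d = 31: d(31) · 𝟙(403/31) = 2 · 1 = 2
  d = 403: d(403) · 𝟙(403/403) = 4 · 1 = 4
Summing: (d * 𝟙)(403) = 1 + 2 + 2 + 4 = 9.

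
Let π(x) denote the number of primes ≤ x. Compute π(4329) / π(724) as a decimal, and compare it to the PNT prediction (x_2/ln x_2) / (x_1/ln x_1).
π(4329)/π(724) = 591/128 ≈ 4.6172;  PNT prediction ≈ 4.7022.

π(724) = 128 and π(4329) = 591, so π(4329)/π(724) ≈ 4.6172. The PNT-predicted ratio is (4329/ln(4329)) / (724/ln(724)) ≈ 4.7022. The two agree to within a few percent, as expected.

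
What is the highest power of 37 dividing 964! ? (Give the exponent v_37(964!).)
v_37(964!) = 26

Legendre's formula: v_p(n!) = Σ_{k ≥ 1} ⌊n / p^k⌋. For p = 37, n = 964, the terms are:
  ⌊964/37^1⌋ = ⌊964/37⌋ = 26
(the next term ⌊964/37^2⌋ = 0, terminating the sum). Summing: v_37(964!) = 26 = 26.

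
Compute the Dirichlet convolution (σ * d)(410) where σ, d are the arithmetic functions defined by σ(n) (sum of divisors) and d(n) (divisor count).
(σ * d)(410) = 1760

Divisors of 410: [1, 2, 5, 10, 41, 82, 205, 410]. For each d | 410:
  d = 1: σ(1) · d(410/1) = 1 · 8 = 8
  d = 2: σ(2) · d(410/2) = 3 · 4 = 12
  d = 5: σ(5) · d(410/5) = 6 · 4 = 24
  d = 10: σ(10) · d(410/10) = 18 · 2 = 36
  d = 41: σ(41) · d(410/41) = 42 · 4 = 168
  d = 82: σ(82) · d(410/82) = 126 · 2 = 252
  d = 205: σ(205) · d(410/205) = 252 · 2 = 504
  d = 410: σ(410) · d(410/410) = 756 · 1 = 756
Summing: (σ * d)(410) = 8 + 12 + 24 + 36 + 168 + 252 + 504 + 756 = 1760.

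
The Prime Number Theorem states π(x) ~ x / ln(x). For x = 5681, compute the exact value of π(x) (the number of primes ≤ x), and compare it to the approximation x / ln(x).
π(5681) = 747;  x/ln(x) ≈ 657.15;  relative error ≈ 12.03%.

Directly count primes up to 5681: π(5681) = 747. The PNT approximation gives 5681/ln(5681) ≈ 5681/8.64488 ≈ 657.15. Relative error (π(x) − x/ln(x)) / π(x) ≈ 12.03%; the approximation is known to undercount slightly (Li(x) is a better estimate).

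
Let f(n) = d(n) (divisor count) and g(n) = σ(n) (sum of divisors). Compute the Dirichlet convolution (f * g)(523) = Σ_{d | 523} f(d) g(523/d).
(d * σ)(523) = 526

Divisors of 523: [1, 523]. For each d | 523:
  d = 1: d(1) · σ(523/1) = 1 · 524 = 524
  d = 523: d(523) · σ(523/523) = 2 · 1 = 2
Summing: (d * σ)(523) = 524 + 2 = 526.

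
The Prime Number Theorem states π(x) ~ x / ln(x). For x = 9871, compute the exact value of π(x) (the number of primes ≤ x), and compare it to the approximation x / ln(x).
π(9871) = 1218;  x/ln(x) ≈ 1073.24;  relative error ≈ 11.88%.

Directly count primes up to 9871: π(9871) = 1218. The PNT approximation gives 9871/ln(9871) ≈ 9871/9.19736 ≈ 1073.24. Relative error (π(x) − x/ln(x)) / π(x) ≈ 11.88%; the approximation is known to undercount slightly (Li(x) is a better estimate).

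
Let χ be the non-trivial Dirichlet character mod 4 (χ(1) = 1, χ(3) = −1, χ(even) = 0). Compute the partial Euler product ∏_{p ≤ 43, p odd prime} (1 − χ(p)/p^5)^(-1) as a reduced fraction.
∏ = 32740559305695385712389870979185370874149053476477367448414215/32866839245274949258617282425703153368289421339680491851218944

The odd primes p ≤ 43 are [3, 5, 7, 11, 13, 17, 19, 23, 29, 31, 37, 41, 43]. For each, χ(p) = 1 if p ≡ 1 mod 4, χ(p) = −1 if p ≡ 3 mod 4. Taking (1 − χ(p)/p^5)^(-1) = p^5/(p^5 − χ(p)): (1 − (-1)/3^5)^(-1) · (1 − (1)/5^5)^(-1) · (1 − (-1)/7^5)^(-1) · (1 − (-1)/11^5)^(-1) · (1 − (1)/13^5)^(-1) · (1 − (1)/17^5)^(-1) · (1 − (-1)/19^5)^(-1) · (1 − (-1)/23^5)^(-1) · (1 − (1)/29^5)^(-1) · (1 − (-1)/31^5)^(-1) · (1 − (1)/37^5)^(-1) · (1 − (1)/41^5)^(-1) · (1 − (-1)/43^5)^(-1) = 32740559305695385712389870979185370874149053476477367448414215/32866839245274949258617282425703153368289421339680491851218944.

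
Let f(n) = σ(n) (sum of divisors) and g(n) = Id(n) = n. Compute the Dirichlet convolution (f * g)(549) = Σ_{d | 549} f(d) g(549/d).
(σ * Id)(549) = 4182

Divisors of 549: [1, 3, 9, 61, 183, 549]. For each d | 549:
  d = 1: σ(1) · Id(549/1) = 1 · 549 = 549
  d = 3: σ(3) · Id(549/3) = 4 · 183 = 732
  d = 9: σ(9) · Id(549/9) = 13 · 61 = 793
  d = 61: σ(61) · Id(549/61) = 62 · 9 = 558
  d = 183: σ(183) · Id(549/183) = 248 · 3 = 744
  d = 549: σ(549) · Id(549/549) = 806 · 1 = 806
Summing: (σ * Id)(549) = 549 + 732 + 793 + 558 + 744 + 806 = 4182.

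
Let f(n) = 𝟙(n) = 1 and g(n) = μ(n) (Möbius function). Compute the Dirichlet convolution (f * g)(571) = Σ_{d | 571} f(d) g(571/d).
(𝟙 * μ)(571) = 0

Divisors of 571: [1, 571]. For each d | 571:
  d = 1: 𝟙(1) · μ(571/1) = 1 · -1 = -1
  d = 571: 𝟙(571) · μ(571/571) = 1 · 1 = 1
Summing: (𝟙 * μ)(571) = -1 + 1 = 0.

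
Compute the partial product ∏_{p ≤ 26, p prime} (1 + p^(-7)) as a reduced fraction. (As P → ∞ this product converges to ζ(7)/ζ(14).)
∏ = 1213055423679013780431254747580653474818754487990016/1203084832226034935165248483197620256588271403484375

The primes p ≤ 26 are [2, 3, 5, 7, 11, 13, 17, 19, 23]. For each, (1 + 1/p^7) = (p^7 + 1)/p^7. Multiplying these fractions over p ∈ [2, 3, 5, 7, 11, 13, 17, 19, 23] gives 1213055423679013780431254747580653474818754487990016/1203084832226034935165248483197620256588271403484375. (In the limit P → ∞ this tends to ζ(7)/ζ(14).)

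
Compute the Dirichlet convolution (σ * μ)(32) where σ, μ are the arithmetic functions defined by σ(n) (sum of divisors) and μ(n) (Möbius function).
(σ * μ)(32) = 32

Divisors of 32: [1, 2, 4, 8, 16, 32]. For each d | 32:
  d = 1: σ(1) · μ(32/1) = 1 · 0 = 0
  d = 2: σ(2) · μ(32/2) = 3 · 0 = 0
  d = 4: σ(4) · μ(32/4) = 7 · 0 = 0
  d = 8: σ(8) · μ(32/8) = 15 · 0 = 0
  d = 16: σ(16) · μ(32/16) = 31 · -1 = -31
  d = 32: σ(32) · μ(32/32) = 63 · 1 = 63
Summing: (σ * μ)(32) = 0 + 0 + 0 + 0 + -31 + 63 = 32.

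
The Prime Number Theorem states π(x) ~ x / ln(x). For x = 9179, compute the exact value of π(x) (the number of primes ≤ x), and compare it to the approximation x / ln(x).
π(9179) = 1137;  x/ln(x) ≈ 1005.95;  relative error ≈ 11.53%.

Directly count primes up to 9179: π(9179) = 1137. The PNT approximation gives 9179/ln(9179) ≈ 9179/9.12467 ≈ 1005.95. Relative error (π(x) − x/ln(x)) / π(x) ≈ 11.53%; the approximation is known to undercount slightly (Li(x) is a better estimate).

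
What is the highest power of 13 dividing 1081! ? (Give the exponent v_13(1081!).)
v_13(1081!) = 89

Legendre's formula: v_p(n!) = Σ_{k ≥ 1} ⌊n / p^k⌋. For p = 13, n = 1081, the terms are:
  ⌊1081/13^1⌋ = ⌊1081/13⌋ = 83
  ⌊1081/13^2⌋ = ⌊1081/169⌋ = 6
(the next term ⌊1081/13^3⌋ = 0, terminating the sum). Summing: v_13(1081!) = 83 + 6 = 89.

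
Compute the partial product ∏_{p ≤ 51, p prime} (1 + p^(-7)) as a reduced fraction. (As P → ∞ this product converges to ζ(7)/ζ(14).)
∏ = 263853992248183929955588067841649958807762565359040660091503223132247928290282626850939575242745161896165376/261685269908462752626449098337825267072687203746267710284915637456014619560925349129829845059340019784340625

The primes p ≤ 51 are [2, 3, 5, 7, 11, 13, 17, 19, 23, 29, 31, 37, 41, 43, 47]. For each, (1 + 1/p^7) = (p^7 + 1)/p^7. Multiplying these fractions over p ∈ [2, 3, 5, 7, 11, 13, 17, 19, 23, 29, 31, 37, 41, 43, 47] gives 263853992248183929955588067841649958807762565359040660091503223132247928290282626850939575242745161896165376/261685269908462752626449098337825267072687203746267710284915637456014619560925349129829845059340019784340625. (In the limit P → ∞ this tends to ζ(7)/ζ(14).)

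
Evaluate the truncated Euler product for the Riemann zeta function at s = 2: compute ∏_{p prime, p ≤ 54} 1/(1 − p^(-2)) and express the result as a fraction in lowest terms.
∏ = 35034630647548196605993834769/21373637931227167970033664000

The primes p ≤ 54 are [2, 3, 5, 7, 11, 13, 17, 19, 23, 29, 31, 37, 41, 43, 47, 53]. For each prime, (1 − 1/p^2)^(-1) = p^2 / (p^2 − 1). The product is (1 − 1/2^2)^(-1), (1 − 1/3^2)^(-1), (1 − 1/5^2)^(-1), (1 − 1/7^2)^(-1), (1 − 1/11^2)^(-1), (1 − 1/13^2)^(-1), (1 − 1/17^2)^(-1), (1 − 1/19^2)^(-1), (1 − 1/23^2)^(-1), (1 − 1/29^2)^(-1), (1 − 1/31^2)^(-1), (1 − 1/37^2)^(-1), (1 − 1/41^2)^(-1), (1 − 1/43^2)^(-1), (1 − 1/47^2)^(-1), (1 − 1/53^2)^(-1) = ∏ p^2 / (p^2 − 1) = 35034630647548196605993834769/21373637931227167970033664000.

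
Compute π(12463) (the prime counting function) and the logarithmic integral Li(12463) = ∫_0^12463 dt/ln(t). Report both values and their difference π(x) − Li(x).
π(12463) = 1487;  Li(12463) ≈ 1510.29;  π(x) − Li(x) ≈ -23.29.

Direct count of primes ≤ 12463 gives π(12463) = 1487. Numerical evaluation of the logarithmic integral gives Li(12463) ≈ 1510.29. The difference π(x) − Li(x) ≈ -23.29 is typically negative for small/moderate x (Li(x) overestimates), though Littlewood's theorem shows this sign changes infinitely often.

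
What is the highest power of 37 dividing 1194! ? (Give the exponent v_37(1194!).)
v_37(1194!) = 32

Legendre's formula: v_p(n!) = Σ_{k ≥ 1} ⌊n / p^k⌋. For p = 37, n = 1194, the terms are:
  ⌊1194/37^1⌋ = ⌊1194/37⌋ = 32
(the next term ⌊1194/37^2⌋ = 0, terminating the sum). Summing: v_37(1194!) = 32 = 32.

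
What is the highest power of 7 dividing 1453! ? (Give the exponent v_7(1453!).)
v_7(1453!) = 240

Legendre's formula: v_p(n!) = Σ_{k ≥ 1} ⌊n / p^k⌋. For p = 7, n = 1453, the terms are:
  ⌊1453/7^1⌋ = ⌊1453/7⌋ = 207
  ⌊1453/7^2⌋ = ⌊1453/49⌋ = 29
  ⌊1453/7^3⌋ = ⌊1453/343⌋ = 4
(the next term ⌊1453/7^4⌋ = 0, terminating the sum). Summing: v_7(1453!) = 207 + 29 + 4 = 240.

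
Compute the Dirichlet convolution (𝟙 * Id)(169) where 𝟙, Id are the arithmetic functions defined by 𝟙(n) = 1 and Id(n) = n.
(𝟙 * Id)(169) = 183

Divisors of 169: [1, 13, 169]. For each d | 169:
  d = 1: 𝟙(1) · Id(169/1) = 1 · 169 = 169
  d = 13: 𝟙(13) · Id(169/13) = 1 · 13 = 13
  d = 169: 𝟙(169) · Id(169/169) = 1 · 1 = 1
Summing: (𝟙 * Id)(169) = 169 + 13 + 1 = 183.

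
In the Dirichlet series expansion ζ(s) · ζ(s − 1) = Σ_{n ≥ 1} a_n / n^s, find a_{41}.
σ(41) = 42

In the product (Σ m^0/m^s)(Σ k / k^s) = Σ (Σ_{d | n} d) / n^s, the coefficient of 1/n^s is σ(n) = Σ_{d | n} d. For n = 41, divisors are [1, 41]; summing: σ(41) = 42.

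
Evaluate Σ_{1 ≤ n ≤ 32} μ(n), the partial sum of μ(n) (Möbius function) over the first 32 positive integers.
Σ_{n ≤ 32} μ(n) = -4

Compute μ(n) for each 1 ≤ n ≤ 32: μ(1) = 1, μ(2) = -1, μ(3) = -1, μ(4) = 0, μ(5) = -1, μ(6) = 1, μ(7) = -1, μ(8) = 0, μ(9) = 0, μ(10) = 1, μ(11) = -1, μ(12) = 0, μ(13) = -1, μ(14) = 1, μ(15) = 1, μ(16) = 0, μ(17) = -1, μ(18) = 0, μ(19) = -1, μ(20) = 0, μ(21) = 1, μ(22) = 1, μ(23) = -1, μ(24) = 0, μ(25) = 0, μ(26) = 1, μ(27) = 0, μ(28) = 0, μ(29) = -1, μ(30) = -1, μ(31) = -1, μ(32) = 0. Summing all 32 values: -4. (Mertens function M(x) = Σ_{n ≤ x} μ(n); on average M(x) should be small (PNT ⟺ M(x) = o(x)).)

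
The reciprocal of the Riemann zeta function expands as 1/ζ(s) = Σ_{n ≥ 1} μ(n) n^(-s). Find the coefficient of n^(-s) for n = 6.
μ(6) = 1

Factor n = 6 = 2 · 3. μ(n) = 0 if any exponent ≥ 2 (not squarefree); otherwise μ(n) = (−1)^{ω(n)} where ω(n) is the number of distinct prime factors. Applying: μ(6) = 1.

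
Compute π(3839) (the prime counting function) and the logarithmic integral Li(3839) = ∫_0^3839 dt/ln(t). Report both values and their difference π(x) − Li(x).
π(3839) = 532;  Li(3839) ≈ 545.91;  π(x) − Li(x) ≈ -13.91.

Direct count of primes ≤ 3839 gives π(3839) = 532. Numerical evaluation of the logarithmic integral gives Li(3839) ≈ 545.91. The difference π(x) − Li(x) ≈ -13.91 is typically negative for small/moderate x (Li(x) overestimates), though Littlewood's theorem shows this sign changes infinitely often.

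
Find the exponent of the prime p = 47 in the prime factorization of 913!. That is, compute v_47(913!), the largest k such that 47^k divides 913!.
v_47(913!) = 19

Legendre's formula: v_p(n!) = Σ_{k ≥ 1} ⌊n / p^k⌋. For p = 47, n = 913, the terms are:
  ⌊913/47^1⌋ = ⌊913/47⌋ = 19
(the next term ⌊913/47^2⌋ = 0, terminating the sum). Summing: v_47(913!) = 19 = 19.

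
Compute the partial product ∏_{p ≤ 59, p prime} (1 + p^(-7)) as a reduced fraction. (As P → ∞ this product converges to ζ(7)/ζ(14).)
∏ = 154272612488542520575194753525518049355152211393535148597853519093722799890327479251625253745654498938144626318130977279872264568832/153004583688557812714359993673162055220477902107343685743956838145087594785289245672618943212330518776423841758160619459081570916875

The primes p ≤ 59 are [2, 3, 5, 7, 11, 13, 17, 19, 23, 29, 31, 37, 41, 43, 47, 53, 59]. For each, (1 + 1/p^7) = (p^7 + 1)/p^7. Multiplying these fractions over p ∈ [2, 3, 5, 7, 11, 13, 17, 19, 23, 29, 31, 37, 41, 43, 47, 53, 59] gives 154272612488542520575194753525518049355152211393535148597853519093722799890327479251625253745654498938144626318130977279872264568832/153004583688557812714359993673162055220477902107343685743956838145087594785289245672618943212330518776423841758160619459081570916875. (In the limit P → ∞ this tends to ζ(7)/ζ(14).)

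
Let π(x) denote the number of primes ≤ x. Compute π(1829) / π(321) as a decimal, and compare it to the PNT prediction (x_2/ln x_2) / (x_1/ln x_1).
π(1829)/π(321) = 281/66 ≈ 4.2576;  PNT prediction ≈ 4.3779.

π(321) = 66 and π(1829) = 281, so π(1829)/π(321) ≈ 4.2576. The PNT-predicted ratio is (1829/ln(1829)) / (321/ln(321)) ≈ 4.3779. The two agree to within a few percent, as expected.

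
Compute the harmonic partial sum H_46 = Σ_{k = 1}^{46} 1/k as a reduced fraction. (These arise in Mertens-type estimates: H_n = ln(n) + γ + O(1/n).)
H_46 = 5943339269060627227/1345655451257488800

Direct summation: H_46 = 1 + 1/2 + ... + 1/46. The least common denominator is lcm(1, ..., 46) = 9419588158802421600; over this denominator the numerator is 9419588158802421600 + 4709794079401210800 + 3139862719600807200 + 2354897039700605400 + 1883917631760484320 + 1569931359800403600 + 1345655451257488800 + 1177448519850302700 + 1046620906533602400 + 941958815880242160 + 856326196254765600 + 784965679900201800 + 724583704523263200 + 672827725628744400 + 627972543920161440 + 588724259925151350 + 554093421106024800 + 523310453266801200 + 495767797831706400 + 470979407940121080 + 448551817085829600 + 428163098127382800 + 409547311252279200 + 392482839950100900 + 376783526352096864 + 362291852261631600 + 348873635511200800 + 336413862814372200 + 324813384786290400 + 313986271960080720 + 303857682542013600 + 294362129962575675 + 285442065418255200 + 277046710553012400 + 269131090251497760 + 261655226633400600 + 254583463751416800 + 247883898915853200 + 241527901507754400 + 235489703970060540 + 229746052653717600 + 224275908542914800 + 219060189739591200 + 214081549063691400 + 209324181306720480 + 204773655626139600 = 41603374883424390589, so H_46 = 41603374883424390589/9419588158802421600; reducing by gcd(41603374883424390589, 9419588158802421600) = 7 gives 5943339269060627227/1345655451257488800 ≈ 4.41669. (The PNT-adjacent estimate ln(46) + γ ≈ 4.40586 matches within O(1/n).)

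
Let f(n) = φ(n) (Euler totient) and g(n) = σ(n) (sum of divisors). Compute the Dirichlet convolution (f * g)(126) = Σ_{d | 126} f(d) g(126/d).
(φ * σ)(126) = 1512

Divisors of 126: [1, 2, 3, 6, 7, 9, 14, 18, 21, 42, 63, 126]. For each d | 126:
  d = 1: φ(1) · σ(126/1) = 1 · 312 = 312
  d = 2: φ(2) · σ(126/2) = 1 · 104 = 104
  d = 3: φ(3) · σ(126/3) = 2 · 96 = 192
  d = 6: φ(6) · σ(126/6) = 2 · 32 = 64
  d = 7: φ(7) · σ(126/7) = 6 · 39 = 234
  d = 9: φ(9) · σ(126/9) = 6 · 24 = 144
  d = 14: φ(14) · σ(126/14) = 6 · 13 = 78
  d = 18: φ(18) · σ(126/18) = 6 · 8 = 48
  d = 21: φ(21) · σ(126/21) = 12 · 12 = 144
  d = 42: φ(42) · σ(126/42) = 12 · 4 = 48
  d = 63: φ(63) · σ(126/63) = 36 · 3 = 108
  d = 126: φ(126) · σ(126/126) = 36 · 1 = 36
Summing: (φ * σ)(126) = 312 + 104 + 192 + 64 + 234 + 144 + 78 + 48 + 144 + 48 + 108 + 36 = 1512.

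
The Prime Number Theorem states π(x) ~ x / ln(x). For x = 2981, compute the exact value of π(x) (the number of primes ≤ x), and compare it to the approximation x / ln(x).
π(2981) = 429;  x/ln(x) ≈ 372.62;  relative error ≈ 13.14%.

Directly count primes up to 2981: π(2981) = 429. The PNT approximation gives 2981/ln(2981) ≈ 2981/8.00001 ≈ 372.62. Relative error (π(x) − x/ln(x)) / π(x) ≈ 13.14%; the approximation is known to undercount slightly (Li(x) is a better estimate).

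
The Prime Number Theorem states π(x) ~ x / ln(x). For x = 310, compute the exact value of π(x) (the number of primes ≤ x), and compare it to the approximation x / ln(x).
π(310) = 63;  x/ln(x) ≈ 54.04;  relative error ≈ 14.22%.

Directly count primes up to 310: π(310) = 63. The PNT approximation gives 310/ln(310) ≈ 310/5.73657 ≈ 54.04. Relative error (π(x) − x/ln(x)) / π(x) ≈ 14.22%; the approximation is known to undercount slightly (Li(x) is a better estimate).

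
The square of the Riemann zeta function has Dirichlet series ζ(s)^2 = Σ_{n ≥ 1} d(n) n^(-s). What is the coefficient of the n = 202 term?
d(202) = 4

ζ(s)^2 = (Σ 1/m^s)(Σ 1/k^s). The coefficient of 1/n^s in the product is the number of ordered pairs (m, k) with mk = n, which equals d(n). For n = 202, divisors are [1, 2, 101, 202], so d(202) = 4.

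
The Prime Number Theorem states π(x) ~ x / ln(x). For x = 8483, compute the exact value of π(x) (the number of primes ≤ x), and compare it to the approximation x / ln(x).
π(8483) = 1059;  x/ln(x) ≈ 937.78;  relative error ≈ 11.45%.

Directly count primes up to 8483: π(8483) = 1059. The PNT approximation gives 8483/ln(8483) ≈ 8483/9.04582 ≈ 937.78. Relative error (π(x) − x/ln(x)) / π(x) ≈ 11.45%; the approximation is known to undercount slightly (Li(x) is a better estimate).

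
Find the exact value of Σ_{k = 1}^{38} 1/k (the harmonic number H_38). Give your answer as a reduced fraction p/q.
H_38 = 2053580969474233/485721041551200

Direct summation: H_38 = 1 + 1/2 + ... + 1/38. The least common denominator is lcm(1, ..., 38) = 5342931457063200; over this denominator the numerator is 5342931457063200 + 2671465728531600 + 1780977152354400 + 1335732864265800 + 1068586291412640 + 890488576177200 + 763275922437600 + 667866432132900 + 593659050784800 + 534293145706320 + 485721041551200 + 445244288088600 + 410994727466400 + 381637961218800 + 356195430470880 + 333933216066450 + 314290085709600 + 296829525392400 + 281206918792800 + 267146572853160 + 254425307479200 + 242860520775600 + 232301367698400 + 222622144044300 + 213717258282528 + 205497363733200 + 197886350261600 + 190818980609400 + 184239015760800 + 178097715235440 + 172352627647200 + 166966608033225 + 161907013850400 + 157145042854800 + 152655184487520 + 148414762696200 + 144403552893600 + 140603459396400 = 22589390664216563, so H_38 = 22589390664216563/5342931457063200; reducing by gcd(22589390664216563, 5342931457063200) = 11 gives 2053580969474233/485721041551200 ≈ 4.22790. (The PNT-adjacent estimate ln(38) + γ ≈ 4.21480 matches within O(1/n).)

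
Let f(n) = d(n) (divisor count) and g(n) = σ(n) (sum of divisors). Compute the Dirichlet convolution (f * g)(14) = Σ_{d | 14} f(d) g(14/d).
(d * σ)(14) = 50

Divisors of 14: [1, 2, 7, 14]. For each d | 14:
  d = 1: d(1) · σ(14/1) = 1 · 24 = 24
  d = 2: d(2) · σ(14/2) = 2 · 8 = 16
  d = 7: d(7) · σ(14/7) = 2 · 3 = 6
  d = 14: d(14) · σ(14/14) = 4 · 1 = 4
Summing: (d * σ)(14) = 24 + 16 + 6 + 4 = 50.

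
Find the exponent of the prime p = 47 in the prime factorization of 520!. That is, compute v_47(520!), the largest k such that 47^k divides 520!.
v_47(520!) = 11

Legendre's formula: v_p(n!) = Σ_{k ≥ 1} ⌊n / p^k⌋. For p = 47, n = 520, the terms are:
  ⌊520/47^1⌋ = ⌊520/47⌋ = 11
(the next term ⌊520/47^2⌋ = 0, terminating the sum). Summing: v_47(520!) = 11 = 11.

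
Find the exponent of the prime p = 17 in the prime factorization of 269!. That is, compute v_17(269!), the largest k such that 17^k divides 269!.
v_17(269!) = 15

Legendre's formula: v_p(n!) = Σ_{k ≥ 1} ⌊n / p^k⌋. For p = 17, n = 269, the terms are:
  ⌊269/17^1⌋ = ⌊269/17⌋ = 15
(the next term ⌊269/17^2⌋ = 0, terminating the sum). Summing: v_17(269!) = 15 = 15.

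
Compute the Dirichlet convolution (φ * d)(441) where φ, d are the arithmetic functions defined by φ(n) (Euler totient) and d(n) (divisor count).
(φ * d)(441) = 741

Divisors of 441: [1, 3, 7, 9, 21, 49, 63, 147, 441]. For each d | 441:
  d = 1: φ(1) · d(441/1) = 1 · 9 = 9
  d = 3: φ(3) · d(441/3) = 2 · 6 = 12
  d = 7: φ(7) · d(441/7) = 6 · 6 = 36
  d = 9: φ(9) · d(441/9) = 6 · 3 = 18
  d = 21: φ(21) · d(441/21) = 12 · 4 = 48
  d = 49: φ(49) · d(441/49) = 42 · 3 = 126
  d = 63: φ(63) · d(441/63) = 36 · 2 = 72
  d = 147: φ(147) · d(441/147) = 84 · 2 = 168
  d = 441: φ(441) · d(441/441) = 252 · 1 = 252
Summing: (φ * d)(441) = 9 + 12 + 36 + 18 + 48 + 126 + 72 + 168 + 252 = 741.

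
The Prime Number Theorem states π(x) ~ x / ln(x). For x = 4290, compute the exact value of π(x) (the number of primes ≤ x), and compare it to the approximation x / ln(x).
π(4290) = 589;  x/ln(x) ≈ 512.91;  relative error ≈ 12.92%.

Directly count primes up to 4290: π(4290) = 589. The PNT approximation gives 4290/ln(4290) ≈ 4290/8.36404 ≈ 512.91. Relative error (π(x) − x/ln(x)) / π(x) ≈ 12.92%; the approximation is known to undercount slightly (Li(x) is a better estimate).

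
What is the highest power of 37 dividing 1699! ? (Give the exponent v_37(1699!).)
v_37(1699!) = 46

Legendre's formula: v_p(n!) = Σ_{k ≥ 1} ⌊n / p^k⌋. For p = 37, n = 1699, the terms are:
  ⌊1699/37^1⌋ = ⌊1699/37⌋ = 45
  ⌊1699/37^2⌋ = ⌊1699/1369⌋ = 1
(the next term ⌊1699/37^3⌋ = 0, terminating the sum). Summing: v_37(1699!) = 45 + 1 = 46.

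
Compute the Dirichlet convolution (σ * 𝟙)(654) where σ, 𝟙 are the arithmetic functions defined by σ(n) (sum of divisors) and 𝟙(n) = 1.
(σ * 𝟙)(654) = 2220

Divisors of 654: [1, 2, 3, 6, 109, 218, 327, 654]. For each d | 654:
  d = 1: σ(1) · 𝟙(654/1) = 1 · 1 = 1
  d = 2: σ(2) · 𝟙(654/2) = 3 · 1 = 3
  d = 3: σ(3) · 𝟙(654/3) = 4 · 1 = 4
  d = 6: σ(6) · 𝟙(654/6) = 12 · 1 = 12
  d = 109: σ(109) · 𝟙(654/109) = 110 · 1 = 110
  d = 218: σ(218) · 𝟙(654/218) = 330 · 1 = 330
  d = 327: σ(327) · 𝟙(654/327) = 440 · 1 = 440
  d = 654: σ(654) · 𝟙(654/654) = 1320 · 1 = 1320
Summing: (σ * 𝟙)(654) = 1 + 3 + 4 + 12 + 110 + 330 + 440 + 1320 = 2220.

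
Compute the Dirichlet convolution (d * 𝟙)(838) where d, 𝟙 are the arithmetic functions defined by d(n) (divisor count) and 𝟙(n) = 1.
(d * 𝟙)(838) = 9

Divisors of 838: [1, 2, 419, 838]. For each d | 838:
  d = 1: d(1) · 𝟙(838/1) = 1 · 1 = 1
  d = 2: d(2) · 𝟙(838/2) = 2 · 1 = 2
  d = 419: d(419) · 𝟙(838/419) = 2 · 1 = 2
  d = 838: d(838) · 𝟙(838/838) = 4 · 1 = 4
Summing: (d * 𝟙)(838) = 1 + 2 + 2 + 4 = 9.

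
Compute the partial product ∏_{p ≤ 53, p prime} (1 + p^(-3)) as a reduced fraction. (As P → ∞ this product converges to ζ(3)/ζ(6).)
∏ = 1193284353855226596885466673602596175872/1009953283877483663098780766542609340885

The primes p ≤ 53 are [2, 3, 5, 7, 11, 13, 17, 19, 23, 29, 31, 37, 41, 43, 47, 53]. For each, (1 + 1/p^3) = (p^3 + 1)/p^3. Multiplying these fractions over p ∈ [2, 3, 5, 7, 11, 13, 17, 19, 23, 29, 31, 37, 41, 43, 47, 53] gives 1193284353855226596885466673602596175872/1009953283877483663098780766542609340885. (In the limit P → ∞ this tends to ζ(3)/ζ(6).)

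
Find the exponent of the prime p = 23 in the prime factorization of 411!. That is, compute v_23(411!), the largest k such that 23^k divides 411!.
v_23(411!) = 17

Legendre's formula: v_p(n!) = Σ_{k ≥ 1} ⌊n / p^k⌋. For p = 23, n = 411, the terms are:
  ⌊411/23^1⌋ = ⌊411/23⌋ = 17
(the next term ⌊411/23^2⌋ = 0, terminating the sum). Summing: v_23(411!) = 17 = 17.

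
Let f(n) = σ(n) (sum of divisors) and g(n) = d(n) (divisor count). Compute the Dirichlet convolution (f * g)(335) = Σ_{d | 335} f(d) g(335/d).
(σ * d)(335) = 560

Divisors of 335: [1, 5, 67, 335]. For each d | 335:
  d = 1: σ(1) · d(335/1) = 1 · 4 = 4
  d = 5: σ(5) · d(335/5) = 6 · 2 = 12
  d = 67: σ(67) · d(335/67) = 68 · 2 = 136
  d = 335: σ(335) · d(335/335) = 408 · 1 = 408
Summing: (σ * d)(335) = 4 + 12 + 136 + 408 = 560.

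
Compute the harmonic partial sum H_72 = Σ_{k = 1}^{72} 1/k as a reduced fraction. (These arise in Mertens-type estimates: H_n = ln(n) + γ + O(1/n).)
H_72 = 9112469359293533278712889630349/1874681189225708508850515710400

Direct summation: H_72 = 1 + 1/2 + ... + 1/72. The least common denominator is lcm(1, ..., 72) = 5624043567677125526551547131200; over this denominator the numerator is 5624043567677125526551547131200 + 2812021783838562763275773565600 + 1874681189225708508850515710400 + 1406010891919281381637886782800 + 1124808713535425105310309426240 + 937340594612854254425257855200 + 803434795382446503793078161600 + 703005445959640690818943391400 + 624893729741902836283505236800 + 562404356767712552655154713120 + 511276687970647775141049739200 + 468670297306427127212628927600 + 432618735975163502042426702400 + 401717397691223251896539080800 + 374936237845141701770103142080 + 351502722979820345409471695700 + 330826092216301501561855713600 + 312446864870951418141752618400 + 296002293035638185607976164800 + 281202178383856276327577356560 + 267811598460815501264359387200 + 255638343985323887570524869600 + 244523633377266327241371614400 + 234335148653213563606314463800 + 224961742707085021062061885248 + 216309367987581751021213351200 + 208297909913967612094501745600 + 200858698845611625948269540400 + 193932536816452604363846452800 + 187468118922570850885051571040 + 181420760247649210533920875200 + 175751361489910172704735847850 + 170425562656882591713683246400 + 165413046108150750780927856800 + 160686959076489300758615632320 + 156223432435475709070876309200 + 152001177504787176393285057600 + 148001146517819092803988082400 + 144206245325054500680808900800 + 140601089191928138163788678280 + 137171794333588427476867003200 + 133905799230407750632179693600 + 130791710876212221547710398400 + 127819171992661943785262434800 + 124978745948380567256701047360 + 122261816688633163620685807200 + 119660501439938840990458449600 + 117167574326606781803157231900 + 114776399340349500541868308800 + 112480871353542510531030942624 + 110275364072100500520618571200 + 108154683993790875510606675600 + 106114029578813689180217870400 + 104148954956983806047250872800 + 102255337594129555028209947840 + 100429349422805812974134770200 + 98667431011879395202658721600 + 96966268408226302181923226400 + 95322772333510602144941476800 + 93734059461285425442525785520 + 92197435535690582402484379200 + 90710380123824605266960437600 + 89270532820271833754786462400 + 87875680744955086352367923925 + 86523747195032700408485340480 + 85212781328441295856841623200 + 83940948771300380993306673600 + 82706523054075375390463928400 + 81507877792422109080457204800 + 80343479538244650379307816160 + 79211881234889091923261227200 + 78111716217737854535438154600 = 27337408077880599836138668891047, so H_72 = 27337408077880599836138668891047/5624043567677125526551547131200; reducing by gcd(27337408077880599836138668891047, 5624043567677125526551547131200) = 3 gives 9112469359293533278712889630349/1874681189225708508850515710400 ≈ 4.86081. (The PNT-adjacent estimate ln(72) + γ ≈ 4.85388 matches within O(1/n).)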